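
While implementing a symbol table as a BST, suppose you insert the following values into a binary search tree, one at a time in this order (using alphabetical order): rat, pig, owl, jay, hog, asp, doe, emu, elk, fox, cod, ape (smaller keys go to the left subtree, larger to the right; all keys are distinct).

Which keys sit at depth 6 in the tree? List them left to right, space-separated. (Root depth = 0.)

ape doe

Resulting structure (node: left, right):
  rat: L=pig, R=–
  pig: L=owl, R=–
  owl: L=jay, R=–
  jay: L=hog, R=–
  hog: L=asp, R=–
  asp: L=ape, R=doe
  doe: L=cod, R=emu
  emu: L=elk, R=fox
  elk: L=–, R=–
  fox: L=–, R=–
  cod: L=–, R=–
  ape: L=–, R=–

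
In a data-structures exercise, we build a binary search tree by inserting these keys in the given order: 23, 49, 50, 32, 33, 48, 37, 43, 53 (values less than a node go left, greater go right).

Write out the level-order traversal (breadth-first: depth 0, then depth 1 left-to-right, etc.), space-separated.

23: root
49: right child of 23 (depth 1)
50: right child of 49 (depth 2)
32: left child of 49 (depth 2)
33: right child of 32 (depth 3)
48: right child of 33 (depth 4)
37: left child of 48 (depth 5)
43: right child of 37 (depth 6)
53: right child of 50 (depth 3)

23 49 32 50 33 53 48 37 43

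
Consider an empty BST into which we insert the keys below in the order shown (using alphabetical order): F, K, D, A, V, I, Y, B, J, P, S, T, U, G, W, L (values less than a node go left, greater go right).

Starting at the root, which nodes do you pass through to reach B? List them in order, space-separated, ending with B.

Insert F: tree is empty, so F becomes the root.
Insert K: K > F → go right. Place as right child of F.
Insert D: D < F → go left. Place as left child of F.
Insert A: A < F → go left; A < D → go left. Place as left child of D.
Insert V: V > F → go right; V > K → go right. Place as right child of K.
Insert I: I > F → go right; I < K → go left. Place as left child of K.
Insert Y: Y > F → go right; Y > K → go right; Y > V → go right. Place as right child of V.
Insert B: B < F → go left; B < D → go left; B > A → go right. Place as right child of A.
Insert J: J > F → go right; J < K → go left; J > I → go right. Place as right child of I.
Insert P: P > F → go right; P > K → go right; P < V → go left. Place as left child of V.
Insert S: S > F → go right; S > K → go right; S < V → go left; S > P → go right. Place as right child of P.
Insert T: T > F → go right; T > K → go right; T < V → go left; T > P → go right; T > S → go right. Place as right child of S.
Insert U: U > F → go right; U > K → go right; U < V → go left; U > P → go right; U > S → go right; U > T → go right. Place as right child of T.
Insert G: G > F → go right; G < K → go left; G < I → go left. Place as left child of I.
Insert W: W > F → go right; W > K → go right; W > V → go right; W < Y → go left. Place as left child of Y.
Insert L: L > F → go right; L > K → go right; L < V → go left; L < P → go left. Place as left child of P.

F D A B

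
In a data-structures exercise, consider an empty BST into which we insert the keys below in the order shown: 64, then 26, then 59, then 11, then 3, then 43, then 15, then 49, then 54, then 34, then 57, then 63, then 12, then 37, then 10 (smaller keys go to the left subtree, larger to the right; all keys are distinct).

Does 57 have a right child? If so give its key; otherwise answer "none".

none

64: root
26: left child of 64 (depth 1)
59: right child of 26 (depth 2)
11: left child of 26 (depth 2)
3: left child of 11 (depth 3)
43: left child of 59 (depth 3)
15: right child of 11 (depth 3)
49: right child of 43 (depth 4)
54: right child of 49 (depth 5)
34: left child of 43 (depth 4)
57: right child of 54 (depth 6)
63: right child of 59 (depth 3)
12: left child of 15 (depth 4)
37: right child of 34 (depth 5)
10: right child of 3 (depth 4)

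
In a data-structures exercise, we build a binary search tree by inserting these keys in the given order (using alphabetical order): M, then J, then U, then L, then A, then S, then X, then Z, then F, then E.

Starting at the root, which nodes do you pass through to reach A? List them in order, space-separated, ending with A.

M J A

Resulting structure (node: left, right):
  M: L=J, R=U
  J: L=A, R=L
  U: L=S, R=X
  L: L=–, R=–
  A: L=–, R=F
  S: L=–, R=–
  X: L=–, R=Z
  Z: L=–, R=–
  F: L=E, R=–
  E: L=–, R=–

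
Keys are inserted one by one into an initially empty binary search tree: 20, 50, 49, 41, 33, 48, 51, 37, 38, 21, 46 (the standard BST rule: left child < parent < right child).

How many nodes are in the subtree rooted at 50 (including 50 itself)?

20: root
50: right child of 20 (depth 1)
49: left child of 50 (depth 2)
41: left child of 49 (depth 3)
33: left child of 41 (depth 4)
48: right child of 41 (depth 4)
51: right child of 50 (depth 2)
37: right child of 33 (depth 5)
38: right child of 37 (depth 6)
21: left child of 33 (depth 5)
46: left child of 48 (depth 5)

Subtree rooted at 50 contains: 50, 49, 41, 33, 21, 37, 38, 48, 46, 51 — 10 nodes.

10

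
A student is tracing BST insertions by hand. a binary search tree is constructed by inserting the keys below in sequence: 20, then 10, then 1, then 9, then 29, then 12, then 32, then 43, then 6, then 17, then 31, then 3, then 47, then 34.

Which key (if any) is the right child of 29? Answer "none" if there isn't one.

32

Insert 20: tree is empty, so 20 becomes the root.
Insert 10: 10 < 20 → go left. Place as left child of 20.
Insert 1: 1 < 20 → go left; 1 < 10 → go left. Place as left child of 10.
Insert 9: 9 < 20 → go left; 9 < 10 → go left; 9 > 1 → go right. Place as right child of 1.
Insert 29: 29 > 20 → go right. Place as right child of 20.
Insert 12: 12 < 20 → go left; 12 > 10 → go right. Place as right child of 10.
Insert 32: 32 > 20 → go right; 32 > 29 → go right. Place as right child of 29.
Insert 43: 43 > 20 → go right; 43 > 29 → go right; 43 > 32 → go right. Place as right child of 32.
Insert 6: 6 < 20 → go left; 6 < 10 → go left; 6 > 1 → go right; 6 < 9 → go left. Place as left child of 9.
Insert 17: 17 < 20 → go left; 17 > 10 → go right; 17 > 12 → go right. Place as right child of 12.
Insert 31: 31 > 20 → go right; 31 > 29 → go right; 31 < 32 → go left. Place as left child of 32.
Insert 3: 3 < 20 → go left; 3 < 10 → go left; 3 > 1 → go right; 3 < 9 → go left; 3 < 6 → go left. Place as left child of 6.
Insert 47: 47 > 20 → go right; 47 > 29 → go right; 47 > 32 → go right; 47 > 43 → go right. Place as right child of 43.
Insert 34: 34 > 20 → go right; 34 > 29 → go right; 34 > 32 → go right; 34 < 43 → go left. Place as left child of 43.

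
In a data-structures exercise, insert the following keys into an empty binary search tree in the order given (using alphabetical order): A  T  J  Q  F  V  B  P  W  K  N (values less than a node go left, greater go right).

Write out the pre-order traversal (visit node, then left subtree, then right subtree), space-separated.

A: root
T: right child of A (depth 1)
J: left child of T (depth 2)
Q: right child of J (depth 3)
F: left child of J (depth 3)
V: right child of T (depth 2)
B: left child of F (depth 4)
P: left child of Q (depth 4)
W: right child of V (depth 3)
K: left child of P (depth 5)
N: right child of K (depth 6)

A T J F B Q P K N V W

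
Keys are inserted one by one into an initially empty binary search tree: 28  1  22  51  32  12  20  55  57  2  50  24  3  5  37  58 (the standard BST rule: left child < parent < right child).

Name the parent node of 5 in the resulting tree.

Resulting structure (node: left, right):
  28: L=1, R=51
  1: L=–, R=22
  22: L=12, R=24
  51: L=32, R=55
  32: L=–, R=50
  12: L=2, R=20
  20: L=–, R=–
  55: L=–, R=57
  57: L=–, R=58
  2: L=–, R=3
  50: L=37, R=–
  24: L=–, R=–
  3: L=–, R=5
  5: L=–, R=–
  37: L=–, R=–
  58: L=–, R=–

3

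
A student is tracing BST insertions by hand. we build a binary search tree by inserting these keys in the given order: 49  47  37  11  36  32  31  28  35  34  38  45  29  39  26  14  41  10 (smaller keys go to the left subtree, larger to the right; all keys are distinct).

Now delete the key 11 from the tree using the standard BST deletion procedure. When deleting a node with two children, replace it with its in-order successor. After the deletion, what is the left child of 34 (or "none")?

Insert 49: tree is empty, so 49 becomes the root.
Insert 47: 47 < 49 → go left. Place as left child of 49.
Insert 37: 37 < 49 → go left; 37 < 47 → go left. Place as left child of 47.
Insert 11: 11 < 49 → go left; 11 < 47 → go left; 11 < 37 → go left. Place as left child of 37.
Insert 36: 36 < 49 → go left; 36 < 47 → go left; 36 < 37 → go left; 36 > 11 → go right. Place as right child of 11.
Insert 32: 32 < 49 → go left; 32 < 47 → go left; 32 < 37 → go left; 32 > 11 → go right; 32 < 36 → go left. Place as left child of 36.
Insert 31: 31 < 49 → go left; 31 < 47 → go left; 31 < 37 → go left; 31 > 11 → go right; 31 < 36 → go left; 31 < 32 → go left. Place as left child of 32.
Insert 28: 28 < 49 → go left; 28 < 47 → go left; 28 < 37 → go left; 28 > 11 → go right; 28 < 36 → go left; 28 < 32 → go left; 28 < 31 → go left. Place as left child of 31.
Insert 35: 35 < 49 → go left; 35 < 47 → go left; 35 < 37 → go left; 35 > 11 → go right; 35 < 36 → go left; 35 > 32 → go right. Place as right child of 32.
Insert 34: 34 < 49 → go left; 34 < 47 → go left; 34 < 37 → go left; 34 > 11 → go right; 34 < 36 → go left; 34 > 32 → go right; 34 < 35 → go left. Place as left child of 35.
Insert 38: 38 < 49 → go left; 38 < 47 → go left; 38 > 37 → go right. Place as right child of 37.
Insert 45: 45 < 49 → go left; 45 < 47 → go left; 45 > 37 → go right; 45 > 38 → go right. Place as right child of 38.
Insert 29: 29 < 49 → go left; 29 < 47 → go left; 29 < 37 → go left; 29 > 11 → go right; 29 < 36 → go left; 29 < 32 → go left; 29 < 31 → go left; 29 > 28 → go right. Place as right child of 28.
Insert 39: 39 < 49 → go left; 39 < 47 → go left; 39 > 37 → go right; 39 > 38 → go right; 39 < 45 → go left. Place as left child of 45.
Insert 26: 26 < 49 → go left; 26 < 47 → go left; 26 < 37 → go left; 26 > 11 → go right; 26 < 36 → go left; 26 < 32 → go left; 26 < 31 → go left; 26 < 28 → go left. Place as left child of 28.
Insert 14: 14 < 49 → go left; 14 < 47 → go left; 14 < 37 → go left; 14 > 11 → go right; 14 < 36 → go left; 14 < 32 → go left; 14 < 31 → go left; 14 < 28 → go left; 14 < 26 → go left. Place as left child of 26.
Insert 41: 41 < 49 → go left; 41 < 47 → go left; 41 > 37 → go right; 41 > 38 → go right; 41 < 45 → go left; 41 > 39 → go right. Place as right child of 39.
Insert 10: 10 < 49 → go left; 10 < 47 → go left; 10 < 37 → go left; 10 < 11 → go left. Place as left child of 11.

Delete 11 (two children — replace with in-order successor).
After deletion, 34's left child: none.

none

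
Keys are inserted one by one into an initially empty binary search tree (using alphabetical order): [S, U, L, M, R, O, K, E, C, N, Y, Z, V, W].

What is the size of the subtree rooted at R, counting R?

Insert S: tree is empty, so S becomes the root.
Insert U: U > S → go right. Place as right child of S.
Insert L: L < S → go left. Place as left child of S.
Insert M: M < S → go left; M > L → go right. Place as right child of L.
Insert R: R < S → go left; R > L → go right; R > M → go right. Place as right child of M.
Insert O: O < S → go left; O > L → go right; O > M → go right; O < R → go left. Place as left child of R.
Insert K: K < S → go left; K < L → go left. Place as left child of L.
Insert E: E < S → go left; E < L → go left; E < K → go left. Place as left child of K.
Insert C: C < S → go left; C < L → go left; C < K → go left; C < E → go left. Place as left child of E.
Insert N: N < S → go left; N > L → go right; N > M → go right; N < R → go left; N < O → go left. Place as left child of O.
Insert Y: Y > S → go right; Y > U → go right. Place as right child of U.
Insert Z: Z > S → go right; Z > U → go right; Z > Y → go right. Place as right child of Y.
Insert V: V > S → go right; V > U → go right; V < Y → go left. Place as left child of Y.
Insert W: W > S → go right; W > U → go right; W < Y → go left; W > V → go right. Place as right child of V.

Subtree rooted at R contains: R, O, N — 3 nodes.

3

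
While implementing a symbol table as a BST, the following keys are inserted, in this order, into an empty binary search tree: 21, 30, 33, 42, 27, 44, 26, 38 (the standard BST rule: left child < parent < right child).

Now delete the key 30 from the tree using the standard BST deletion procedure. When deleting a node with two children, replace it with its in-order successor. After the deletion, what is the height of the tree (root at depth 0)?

Insert 21: tree is empty, so 21 becomes the root.
Insert 30: 30 > 21 → go right. Place as right child of 21.
Insert 33: 33 > 21 → go right; 33 > 30 → go right. Place as right child of 30.
Insert 42: 42 > 21 → go right; 42 > 30 → go right; 42 > 33 → go right. Place as right child of 33.
Insert 27: 27 > 21 → go right; 27 < 30 → go left. Place as left child of 30.
Insert 44: 44 > 21 → go right; 44 > 30 → go right; 44 > 33 → go right; 44 > 42 → go right. Place as right child of 42.
Insert 26: 26 > 21 → go right; 26 < 30 → go left; 26 < 27 → go left. Place as left child of 27.
Insert 38: 38 > 21 → go right; 38 > 30 → go right; 38 > 33 → go right; 38 < 42 → go left. Place as left child of 42.

Delete 30 (two children — replace with in-order successor).
After deletion, deepest node is 44 at depth 3.

3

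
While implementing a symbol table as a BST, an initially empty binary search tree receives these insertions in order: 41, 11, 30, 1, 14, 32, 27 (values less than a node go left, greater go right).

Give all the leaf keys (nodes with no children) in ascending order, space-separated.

1 27 32

Insert 41: tree is empty, so 41 becomes the root.
Insert 11: 11 < 41 → go left. Place as left child of 41.
Insert 30: 30 < 41 → go left; 30 > 11 → go right. Place as right child of 11.
Insert 1: 1 < 41 → go left; 1 < 11 → go left. Place as left child of 11.
Insert 14: 14 < 41 → go left; 14 > 11 → go right; 14 < 30 → go left. Place as left child of 30.
Insert 32: 32 < 41 → go left; 32 > 11 → go right; 32 > 30 → go right. Place as right child of 30.
Insert 27: 27 < 41 → go left; 27 > 11 → go right; 27 < 30 → go left; 27 > 14 → go right. Place as right child of 14.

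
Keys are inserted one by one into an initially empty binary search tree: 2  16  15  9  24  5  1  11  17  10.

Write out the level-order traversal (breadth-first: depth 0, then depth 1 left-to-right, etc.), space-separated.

2 1 16 15 24 9 17 5 11 10

Resulting structure (node: left, right):
  2: L=1, R=16
  16: L=15, R=24
  15: L=9, R=–
  9: L=5, R=11
  24: L=17, R=–
  5: L=–, R=–
  1: L=–, R=–
  11: L=10, R=–
  17: L=–, R=–
  10: L=–, R=–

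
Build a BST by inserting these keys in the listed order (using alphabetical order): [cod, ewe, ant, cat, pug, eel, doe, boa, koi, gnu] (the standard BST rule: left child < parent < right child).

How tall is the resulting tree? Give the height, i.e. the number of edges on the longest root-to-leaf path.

cod: root
ewe: right child of cod (depth 1)
ant: left child of cod (depth 1)
cat: right child of ant (depth 2)
pug: right child of ewe (depth 2)
eel: left child of ewe (depth 2)
doe: left child of eel (depth 3)
boa: left child of cat (depth 3)
koi: left child of pug (depth 3)
gnu: left child of koi (depth 4)

The deepest node is gnu at depth 4.

4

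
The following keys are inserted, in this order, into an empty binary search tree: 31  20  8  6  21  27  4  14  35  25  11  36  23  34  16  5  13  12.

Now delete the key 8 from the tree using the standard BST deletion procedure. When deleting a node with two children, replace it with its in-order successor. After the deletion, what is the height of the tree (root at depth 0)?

Insert 31: tree is empty, so 31 becomes the root.
Insert 20: 20 < 31 → go left. Place as left child of 31.
Insert 8: 8 < 31 → go left; 8 < 20 → go left. Place as left child of 20.
Insert 6: 6 < 31 → go left; 6 < 20 → go left; 6 < 8 → go left. Place as left child of 8.
Insert 21: 21 < 31 → go left; 21 > 20 → go right. Place as right child of 20.
Insert 27: 27 < 31 → go left; 27 > 20 → go right; 27 > 21 → go right. Place as right child of 21.
Insert 4: 4 < 31 → go left; 4 < 20 → go left; 4 < 8 → go left; 4 < 6 → go left. Place as left child of 6.
Insert 14: 14 < 31 → go left; 14 < 20 → go left; 14 > 8 → go right. Place as right child of 8.
Insert 35: 35 > 31 → go right. Place as right child of 31.
Insert 25: 25 < 31 → go left; 25 > 20 → go right; 25 > 21 → go right; 25 < 27 → go left. Place as left child of 27.
Insert 11: 11 < 31 → go left; 11 < 20 → go left; 11 > 8 → go right; 11 < 14 → go left. Place as left child of 14.
Insert 36: 36 > 31 → go right; 36 > 35 → go right. Place as right child of 35.
Insert 23: 23 < 31 → go left; 23 > 20 → go right; 23 > 21 → go right; 23 < 27 → go left; 23 < 25 → go left. Place as left child of 25.
Insert 34: 34 > 31 → go right; 34 < 35 → go left. Place as left child of 35.
Insert 16: 16 < 31 → go left; 16 < 20 → go left; 16 > 8 → go right; 16 > 14 → go right. Place as right child of 14.
Insert 5: 5 < 31 → go left; 5 < 20 → go left; 5 < 8 → go left; 5 < 6 → go left; 5 > 4 → go right. Place as right child of 4.
Insert 13: 13 < 31 → go left; 13 < 20 → go left; 13 > 8 → go right; 13 < 14 → go left; 13 > 11 → go right. Place as right child of 11.
Insert 12: 12 < 31 → go left; 12 < 20 → go left; 12 > 8 → go right; 12 < 14 → go left; 12 > 11 → go right; 12 < 13 → go left. Place as left child of 13.

Delete 8 (two children — replace with in-order successor).
After deletion, deepest node is 23 at depth 5.

5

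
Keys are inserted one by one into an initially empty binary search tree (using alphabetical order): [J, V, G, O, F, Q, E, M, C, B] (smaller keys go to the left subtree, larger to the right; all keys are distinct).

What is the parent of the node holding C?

E

J: root
V: right child of J (depth 1)
G: left child of J (depth 1)
O: left child of V (depth 2)
F: left child of G (depth 2)
Q: right child of O (depth 3)
E: left child of F (depth 3)
M: left child of O (depth 3)
C: left child of E (depth 4)
B: left child of C (depth 5)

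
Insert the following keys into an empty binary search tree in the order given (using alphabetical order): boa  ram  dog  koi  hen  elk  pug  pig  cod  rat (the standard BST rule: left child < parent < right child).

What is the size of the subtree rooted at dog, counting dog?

Resulting structure (node: left, right):
  boa: L=–, R=ram
  ram: L=dog, R=rat
  dog: L=cod, R=koi
  koi: L=hen, R=pug
  hen: L=elk, R=–
  elk: L=–, R=–
  pug: L=pig, R=–
  pig: L=–, R=–
  cod: L=–, R=–
  rat: L=–, R=–

Subtree rooted at dog contains: dog, cod, koi, hen, elk, pug, pig — 7 nodes.

7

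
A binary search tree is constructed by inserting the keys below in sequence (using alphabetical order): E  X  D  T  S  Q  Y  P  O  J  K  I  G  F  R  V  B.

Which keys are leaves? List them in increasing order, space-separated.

Resulting structure (node: left, right):
  E: L=D, R=X
  X: L=T, R=Y
  D: L=B, R=–
  T: L=S, R=V
  S: L=Q, R=–
  Q: L=P, R=R
  Y: L=–, R=–
  P: L=O, R=–
  O: L=J, R=–
  J: L=I, R=K
  K: L=–, R=–
  I: L=G, R=–
  G: L=F, R=–
  F: L=–, R=–
  R: L=–, R=–
  V: L=–, R=–
  B: L=–, R=–

B F K R V Y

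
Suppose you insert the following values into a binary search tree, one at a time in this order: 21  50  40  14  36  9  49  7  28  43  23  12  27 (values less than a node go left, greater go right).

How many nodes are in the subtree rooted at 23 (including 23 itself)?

Insert 21: tree is empty, so 21 becomes the root.
Insert 50: 50 > 21 → go right. Place as right child of 21.
Insert 40: 40 > 21 → go right; 40 < 50 → go left. Place as left child of 50.
Insert 14: 14 < 21 → go left. Place as left child of 21.
Insert 36: 36 > 21 → go right; 36 < 50 → go left; 36 < 40 → go left. Place as left child of 40.
Insert 9: 9 < 21 → go left; 9 < 14 → go left. Place as left child of 14.
Insert 49: 49 > 21 → go right; 49 < 50 → go left; 49 > 40 → go right. Place as right child of 40.
Insert 7: 7 < 21 → go left; 7 < 14 → go left; 7 < 9 → go left. Place as left child of 9.
Insert 28: 28 > 21 → go right; 28 < 50 → go left; 28 < 40 → go left; 28 < 36 → go left. Place as left child of 36.
Insert 43: 43 > 21 → go right; 43 < 50 → go left; 43 > 40 → go right; 43 < 49 → go left. Place as left child of 49.
Insert 23: 23 > 21 → go right; 23 < 50 → go left; 23 < 40 → go left; 23 < 36 → go left; 23 < 28 → go left. Place as left child of 28.
Insert 12: 12 < 21 → go left; 12 < 14 → go left; 12 > 9 → go right. Place as right child of 9.
Insert 27: 27 > 21 → go right; 27 < 50 → go left; 27 < 40 → go left; 27 < 36 → go left; 27 < 28 → go left; 27 > 23 → go right. Place as right child of 23.

Subtree rooted at 23 contains: 23, 27 — 2 nodes.

2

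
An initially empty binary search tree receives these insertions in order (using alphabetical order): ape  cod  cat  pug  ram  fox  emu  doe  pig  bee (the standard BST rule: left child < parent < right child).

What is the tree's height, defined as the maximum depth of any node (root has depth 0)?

Resulting structure (node: left, right):
  ape: L=–, R=cod
  cod: L=cat, R=pug
  cat: L=bee, R=–
  pug: L=fox, R=ram
  ram: L=–, R=–
  fox: L=emu, R=pig
  emu: L=doe, R=–
  doe: L=–, R=–
  pig: L=–, R=–
  bee: L=–, R=–

The deepest node is doe at depth 5.

5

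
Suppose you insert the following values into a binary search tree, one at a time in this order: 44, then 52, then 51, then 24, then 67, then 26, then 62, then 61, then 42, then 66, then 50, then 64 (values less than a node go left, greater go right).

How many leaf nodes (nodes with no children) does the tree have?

4

Insert 44: tree is empty, so 44 becomes the root.
Insert 52: 52 > 44 → go right. Place as right child of 44.
Insert 51: 51 > 44 → go right; 51 < 52 → go left. Place as left child of 52.
Insert 24: 24 < 44 → go left. Place as left child of 44.
Insert 67: 67 > 44 → go right; 67 > 52 → go right. Place as right child of 52.
Insert 26: 26 < 44 → go left; 26 > 24 → go right. Place as right child of 24.
Insert 62: 62 > 44 → go right; 62 > 52 → go right; 62 < 67 → go left. Place as left child of 67.
Insert 61: 61 > 44 → go right; 61 > 52 → go right; 61 < 67 → go left; 61 < 62 → go left. Place as left child of 62.
Insert 42: 42 < 44 → go left; 42 > 24 → go right; 42 > 26 → go right. Place as right child of 26.
Insert 66: 66 > 44 → go right; 66 > 52 → go right; 66 < 67 → go left; 66 > 62 → go right. Place as right child of 62.
Insert 50: 50 > 44 → go right; 50 < 52 → go left; 50 < 51 → go left. Place as left child of 51.
Insert 64: 64 > 44 → go right; 64 > 52 → go right; 64 < 67 → go left; 64 > 62 → go right; 64 < 66 → go left. Place as left child of 66.

Leaves: 42, 50, 61, 64 — 4 in total.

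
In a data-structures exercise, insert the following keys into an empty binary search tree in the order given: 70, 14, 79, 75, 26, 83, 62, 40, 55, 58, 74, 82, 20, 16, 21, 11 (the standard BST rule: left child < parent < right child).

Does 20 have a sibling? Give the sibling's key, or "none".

62

70: root
14: left child of 70 (depth 1)
79: right child of 70 (depth 1)
75: left child of 79 (depth 2)
26: right child of 14 (depth 2)
83: right child of 79 (depth 2)
62: right child of 26 (depth 3)
40: left child of 62 (depth 4)
55: right child of 40 (depth 5)
58: right child of 55 (depth 6)
74: left child of 75 (depth 3)
82: left child of 83 (depth 3)
20: left child of 26 (depth 3)
16: left child of 20 (depth 4)
21: right child of 20 (depth 4)
11: left child of 14 (depth 2)

20's parent is 26; the other child of 26 is 62.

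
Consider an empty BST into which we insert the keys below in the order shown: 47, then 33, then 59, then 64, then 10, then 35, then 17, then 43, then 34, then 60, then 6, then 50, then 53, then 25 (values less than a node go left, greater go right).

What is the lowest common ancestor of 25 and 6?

10

Insert 47: tree is empty, so 47 becomes the root.
Insert 33: 33 < 47 → go left. Place as left child of 47.
Insert 59: 59 > 47 → go right. Place as right child of 47.
Insert 64: 64 > 47 → go right; 64 > 59 → go right. Place as right child of 59.
Insert 10: 10 < 47 → go left; 10 < 33 → go left. Place as left child of 33.
Insert 35: 35 < 47 → go left; 35 > 33 → go right. Place as right child of 33.
Insert 17: 17 < 47 → go left; 17 < 33 → go left; 17 > 10 → go right. Place as right child of 10.
Insert 43: 43 < 47 → go left; 43 > 33 → go right; 43 > 35 → go right. Place as right child of 35.
Insert 34: 34 < 47 → go left; 34 > 33 → go right; 34 < 35 → go left. Place as left child of 35.
Insert 60: 60 > 47 → go right; 60 > 59 → go right; 60 < 64 → go left. Place as left child of 64.
Insert 6: 6 < 47 → go left; 6 < 33 → go left; 6 < 10 → go left. Place as left child of 10.
Insert 50: 50 > 47 → go right; 50 < 59 → go left. Place as left child of 59.
Insert 53: 53 > 47 → go right; 53 < 59 → go left; 53 > 50 → go right. Place as right child of 50.
Insert 25: 25 < 47 → go left; 25 < 33 → go left; 25 > 10 → go right; 25 > 17 → go right. Place as right child of 17.

Path to 25: 47 → 33 → 10 → 17 → 25
Path to 6: 47 → 33 → 10 → 6
The paths share a prefix ending at 10, then split left and right.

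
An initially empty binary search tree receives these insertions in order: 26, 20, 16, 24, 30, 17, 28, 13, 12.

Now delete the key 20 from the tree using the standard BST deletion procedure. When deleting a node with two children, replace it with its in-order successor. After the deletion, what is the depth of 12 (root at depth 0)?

26: root
20: left child of 26 (depth 1)
16: left child of 20 (depth 2)
24: right child of 20 (depth 2)
30: right child of 26 (depth 1)
17: right child of 16 (depth 3)
28: left child of 30 (depth 2)
13: left child of 16 (depth 3)
12: left child of 13 (depth 4)

Delete 20 (two children — replace with in-order successor).
After deletion, path to 12: 26 → 24 → 16 → 13 → 12.

4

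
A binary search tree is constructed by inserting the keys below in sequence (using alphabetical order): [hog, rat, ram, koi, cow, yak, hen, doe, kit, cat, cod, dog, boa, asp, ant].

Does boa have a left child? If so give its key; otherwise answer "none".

asp

Resulting structure (node: left, right):
  hog: L=cow, R=rat
  rat: L=ram, R=yak
  ram: L=koi, R=–
  koi: L=kit, R=–
  cow: L=cat, R=hen
  yak: L=–, R=–
  hen: L=doe, R=–
  doe: L=–, R=dog
  kit: L=–, R=–
  cat: L=boa, R=cod
  cod: L=–, R=–
  dog: L=–, R=–
  boa: L=asp, R=–
  asp: L=ant, R=–
  ant: L=–, R=–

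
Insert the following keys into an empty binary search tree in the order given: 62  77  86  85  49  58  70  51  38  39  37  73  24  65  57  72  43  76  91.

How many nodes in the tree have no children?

8

Resulting structure (node: left, right):
  62: L=49, R=77
  77: L=70, R=86
  86: L=85, R=91
  85: L=–, R=–
  49: L=38, R=58
  58: L=51, R=–
  70: L=65, R=73
  51: L=–, R=57
  38: L=37, R=39
  39: L=–, R=43
  37: L=24, R=–
  73: L=72, R=76
  24: L=–, R=–
  65: L=–, R=–
  57: L=–, R=–
  72: L=–, R=–
  43: L=–, R=–
  76: L=–, R=–
  91: L=–, R=–

Leaves: 24, 43, 57, 65, 72, 76, 85, 91 — 8 in total.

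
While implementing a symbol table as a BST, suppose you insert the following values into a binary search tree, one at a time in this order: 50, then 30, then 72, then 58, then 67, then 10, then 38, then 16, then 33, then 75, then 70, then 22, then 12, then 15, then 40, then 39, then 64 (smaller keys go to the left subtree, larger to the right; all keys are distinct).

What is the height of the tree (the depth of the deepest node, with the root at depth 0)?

Insert 50: tree is empty, so 50 becomes the root.
Insert 30: 30 < 50 → go left. Place as left child of 50.
Insert 72: 72 > 50 → go right. Place as right child of 50.
Insert 58: 58 > 50 → go right; 58 < 72 → go left. Place as left child of 72.
Insert 67: 67 > 50 → go right; 67 < 72 → go left; 67 > 58 → go right. Place as right child of 58.
Insert 10: 10 < 50 → go left; 10 < 30 → go left. Place as left child of 30.
Insert 38: 38 < 50 → go left; 38 > 30 → go right. Place as right child of 30.
Insert 16: 16 < 50 → go left; 16 < 30 → go left; 16 > 10 → go right. Place as right child of 10.
Insert 33: 33 < 50 → go left; 33 > 30 → go right; 33 < 38 → go left. Place as left child of 38.
Insert 75: 75 > 50 → go right; 75 > 72 → go right. Place as right child of 72.
Insert 70: 70 > 50 → go right; 70 < 72 → go left; 70 > 58 → go right; 70 > 67 → go right. Place as right child of 67.
Insert 22: 22 < 50 → go left; 22 < 30 → go left; 22 > 10 → go right; 22 > 16 → go right. Place as right child of 16.
Insert 12: 12 < 50 → go left; 12 < 30 → go left; 12 > 10 → go right; 12 < 16 → go left. Place as left child of 16.
Insert 15: 15 < 50 → go left; 15 < 30 → go left; 15 > 10 → go right; 15 < 16 → go left; 15 > 12 → go right. Place as right child of 12.
Insert 40: 40 < 50 → go left; 40 > 30 → go right; 40 > 38 → go right. Place as right child of 38.
Insert 39: 39 < 50 → go left; 39 > 30 → go right; 39 > 38 → go right; 39 < 40 → go left. Place as left child of 40.
Insert 64: 64 > 50 → go right; 64 < 72 → go left; 64 > 58 → go right; 64 < 67 → go left. Place as left child of 67.

The deepest node is 15 at depth 5.

5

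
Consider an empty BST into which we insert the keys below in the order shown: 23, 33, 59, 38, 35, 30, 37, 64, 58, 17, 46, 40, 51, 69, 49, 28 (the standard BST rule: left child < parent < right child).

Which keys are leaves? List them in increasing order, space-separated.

23: root
33: right child of 23 (depth 1)
59: right child of 33 (depth 2)
38: left child of 59 (depth 3)
35: left child of 38 (depth 4)
30: left child of 33 (depth 2)
37: right child of 35 (depth 5)
64: right child of 59 (depth 3)
58: right child of 38 (depth 4)
17: left child of 23 (depth 1)
46: left child of 58 (depth 5)
40: left child of 46 (depth 6)
51: right child of 46 (depth 6)
69: right child of 64 (depth 4)
49: left child of 51 (depth 7)
28: left child of 30 (depth 3)

17 28 37 40 49 69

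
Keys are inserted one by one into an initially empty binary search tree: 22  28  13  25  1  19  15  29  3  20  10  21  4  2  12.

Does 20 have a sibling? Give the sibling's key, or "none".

15

22: root
28: right child of 22 (depth 1)
13: left child of 22 (depth 1)
25: left child of 28 (depth 2)
1: left child of 13 (depth 2)
19: right child of 13 (depth 2)
15: left child of 19 (depth 3)
29: right child of 28 (depth 2)
3: right child of 1 (depth 3)
20: right child of 19 (depth 3)
10: right child of 3 (depth 4)
21: right child of 20 (depth 4)
4: left child of 10 (depth 5)
2: left child of 3 (depth 4)
12: right child of 10 (depth 5)

20's parent is 19; the other child of 19 is 15.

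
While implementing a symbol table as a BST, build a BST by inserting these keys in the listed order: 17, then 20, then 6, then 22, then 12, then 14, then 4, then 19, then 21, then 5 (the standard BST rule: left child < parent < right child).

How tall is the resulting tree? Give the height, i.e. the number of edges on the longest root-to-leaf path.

17: root
20: right child of 17 (depth 1)
6: left child of 17 (depth 1)
22: right child of 20 (depth 2)
12: right child of 6 (depth 2)
14: right child of 12 (depth 3)
4: left child of 6 (depth 2)
19: left child of 20 (depth 2)
21: left child of 22 (depth 3)
5: right child of 4 (depth 3)

The deepest node is 14 at depth 3.

3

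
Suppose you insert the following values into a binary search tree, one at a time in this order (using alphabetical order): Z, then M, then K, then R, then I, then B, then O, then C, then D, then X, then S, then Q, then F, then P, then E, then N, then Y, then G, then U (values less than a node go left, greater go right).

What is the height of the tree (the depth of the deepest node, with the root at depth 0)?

Z: root
M: left child of Z (depth 1)
K: left child of M (depth 2)
R: right child of M (depth 2)
I: left child of K (depth 3)
B: left child of I (depth 4)
O: left child of R (depth 3)
C: right child of B (depth 5)
D: right child of C (depth 6)
X: right child of R (depth 3)
S: left child of X (depth 4)
Q: right child of O (depth 4)
F: right child of D (depth 7)
P: left child of Q (depth 5)
E: left child of F (depth 8)
N: left child of O (depth 4)
Y: right child of X (depth 4)
G: right child of F (depth 8)
U: right child of S (depth 5)

The deepest node is E at depth 8.

8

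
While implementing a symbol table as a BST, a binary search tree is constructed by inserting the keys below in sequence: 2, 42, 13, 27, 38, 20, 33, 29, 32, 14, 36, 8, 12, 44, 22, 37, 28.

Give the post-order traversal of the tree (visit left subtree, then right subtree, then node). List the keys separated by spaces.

12 8 14 22 20 28 32 29 37 36 33 38 27 13 44 42 2

Resulting structure (node: left, right):
  2: L=–, R=42
  42: L=13, R=44
  13: L=8, R=27
  27: L=20, R=38
  38: L=33, R=–
  20: L=14, R=22
  33: L=29, R=36
  29: L=28, R=32
  32: L=–, R=–
  14: L=–, R=–
  36: L=–, R=37
  8: L=–, R=12
  12: L=–, R=–
  44: L=–, R=–
  22: L=–, R=–
  37: L=–, R=–
  28: L=–, R=–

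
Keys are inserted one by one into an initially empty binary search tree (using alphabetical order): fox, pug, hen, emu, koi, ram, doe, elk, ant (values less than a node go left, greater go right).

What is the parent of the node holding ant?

doe

fox: root
pug: right child of fox (depth 1)
hen: left child of pug (depth 2)
emu: left child of fox (depth 1)
koi: right child of hen (depth 3)
ram: right child of pug (depth 2)
doe: left child of emu (depth 2)
elk: right child of doe (depth 3)
ant: left child of doe (depth 3)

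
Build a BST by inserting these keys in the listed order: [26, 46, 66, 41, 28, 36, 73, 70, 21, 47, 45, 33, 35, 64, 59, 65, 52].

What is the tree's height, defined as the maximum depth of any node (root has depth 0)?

Resulting structure (node: left, right):
  26: L=21, R=46
  46: L=41, R=66
  66: L=47, R=73
  41: L=28, R=45
  28: L=–, R=36
  36: L=33, R=–
  73: L=70, R=–
  70: L=–, R=–
  21: L=–, R=–
  47: L=–, R=64
  45: L=–, R=–
  33: L=–, R=35
  35: L=–, R=–
  64: L=59, R=65
  59: L=52, R=–
  65: L=–, R=–
  52: L=–, R=–

The deepest node is 35 at depth 6.

6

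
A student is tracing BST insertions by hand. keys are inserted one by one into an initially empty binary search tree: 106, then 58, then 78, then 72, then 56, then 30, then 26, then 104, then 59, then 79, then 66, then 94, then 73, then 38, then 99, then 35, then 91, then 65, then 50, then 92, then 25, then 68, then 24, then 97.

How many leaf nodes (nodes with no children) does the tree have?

106: root
58: left child of 106 (depth 1)
78: right child of 58 (depth 2)
72: left child of 78 (depth 3)
56: left child of 58 (depth 2)
30: left child of 56 (depth 3)
26: left child of 30 (depth 4)
104: right child of 78 (depth 3)
59: left child of 72 (depth 4)
79: left child of 104 (depth 4)
66: right child of 59 (depth 5)
94: right child of 79 (depth 5)
73: right child of 72 (depth 4)
38: right child of 30 (depth 4)
99: right child of 94 (depth 6)
35: left child of 38 (depth 5)
91: left child of 94 (depth 6)
65: left child of 66 (depth 6)
50: right child of 38 (depth 5)
92: right child of 91 (depth 7)
25: left child of 26 (depth 5)
68: right child of 66 (depth 6)
24: left child of 25 (depth 6)
97: left child of 99 (depth 7)

Leaves: 24, 35, 50, 65, 68, 73, 92, 97 — 8 in total.

8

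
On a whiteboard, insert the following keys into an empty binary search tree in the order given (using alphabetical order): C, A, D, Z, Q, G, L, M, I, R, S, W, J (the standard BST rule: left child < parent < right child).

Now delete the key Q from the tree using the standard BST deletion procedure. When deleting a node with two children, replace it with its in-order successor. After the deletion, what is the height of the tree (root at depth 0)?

7

Resulting structure (node: left, right):
  C: L=A, R=D
  A: L=–, R=–
  D: L=–, R=Z
  Z: L=Q, R=–
  Q: L=G, R=R
  G: L=–, R=L
  L: L=I, R=M
  M: L=–, R=–
  I: L=–, R=J
  R: L=–, R=S
  S: L=–, R=W
  W: L=–, R=–
  J: L=–, R=–

Delete Q (two children — replace with in-order successor).
After deletion, deepest node is J at depth 7.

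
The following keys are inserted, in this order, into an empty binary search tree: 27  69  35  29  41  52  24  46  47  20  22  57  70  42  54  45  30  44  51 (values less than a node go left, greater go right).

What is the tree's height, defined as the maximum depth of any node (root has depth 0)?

8

Insert 27: tree is empty, so 27 becomes the root.
Insert 69: 69 > 27 → go right. Place as right child of 27.
Insert 35: 35 > 27 → go right; 35 < 69 → go left. Place as left child of 69.
Insert 29: 29 > 27 → go right; 29 < 69 → go left; 29 < 35 → go left. Place as left child of 35.
Insert 41: 41 > 27 → go right; 41 < 69 → go left; 41 > 35 → go right. Place as right child of 35.
Insert 52: 52 > 27 → go right; 52 < 69 → go left; 52 > 35 → go right; 52 > 41 → go right. Place as right child of 41.
Insert 24: 24 < 27 → go left. Place as left child of 27.
Insert 46: 46 > 27 → go right; 46 < 69 → go left; 46 > 35 → go right; 46 > 41 → go right; 46 < 52 → go left. Place as left child of 52.
Insert 47: 47 > 27 → go right; 47 < 69 → go left; 47 > 35 → go right; 47 > 41 → go right; 47 < 52 → go left; 47 > 46 → go right. Place as right child of 46.
Insert 20: 20 < 27 → go left; 20 < 24 → go left. Place as left child of 24.
Insert 22: 22 < 27 → go left; 22 < 24 → go left; 22 > 20 → go right. Place as right child of 20.
Insert 57: 57 > 27 → go right; 57 < 69 → go left; 57 > 35 → go right; 57 > 41 → go right; 57 > 52 → go right. Place as right child of 52.
Insert 70: 70 > 27 → go right; 70 > 69 → go right. Place as right child of 69.
Insert 42: 42 > 27 → go right; 42 < 69 → go left; 42 > 35 → go right; 42 > 41 → go right; 42 < 52 → go left; 42 < 46 → go left. Place as left child of 46.
Insert 54: 54 > 27 → go right; 54 < 69 → go left; 54 > 35 → go right; 54 > 41 → go right; 54 > 52 → go right; 54 < 57 → go left. Place as left child of 57.
Insert 45: 45 > 27 → go right; 45 < 69 → go left; 45 > 35 → go right; 45 > 41 → go right; 45 < 52 → go left; 45 < 46 → go left; 45 > 42 → go right. Place as right child of 42.
Insert 30: 30 > 27 → go right; 30 < 69 → go left; 30 < 35 → go left; 30 > 29 → go right. Place as right child of 29.
Insert 44: 44 > 27 → go right; 44 < 69 → go left; 44 > 35 → go right; 44 > 41 → go right; 44 < 52 → go left; 44 < 46 → go left; 44 > 42 → go right; 44 < 45 → go left. Place as left child of 45.
Insert 51: 51 > 27 → go right; 51 < 69 → go left; 51 > 35 → go right; 51 > 41 → go right; 51 < 52 → go left; 51 > 46 → go right; 51 > 47 → go right. Place as right child of 47.

The deepest node is 44 at depth 8.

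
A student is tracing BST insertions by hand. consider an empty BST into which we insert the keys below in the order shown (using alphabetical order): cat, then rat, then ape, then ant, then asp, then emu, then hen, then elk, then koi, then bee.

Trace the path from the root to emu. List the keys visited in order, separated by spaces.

cat rat emu

cat: root
rat: right child of cat (depth 1)
ape: left child of cat (depth 1)
ant: left child of ape (depth 2)
asp: right child of ape (depth 2)
emu: left child of rat (depth 2)
hen: right child of emu (depth 3)
elk: left child of emu (depth 3)
koi: right child of hen (depth 4)
bee: right child of asp (depth 3)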